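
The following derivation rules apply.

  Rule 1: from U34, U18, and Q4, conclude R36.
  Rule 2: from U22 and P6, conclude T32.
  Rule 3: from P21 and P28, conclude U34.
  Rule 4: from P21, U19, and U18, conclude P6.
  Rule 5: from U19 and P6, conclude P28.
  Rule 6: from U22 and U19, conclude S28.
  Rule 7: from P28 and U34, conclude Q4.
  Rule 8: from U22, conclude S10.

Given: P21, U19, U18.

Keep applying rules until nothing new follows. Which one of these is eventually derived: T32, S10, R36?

R36

P21, U19, and U18 hold, so P6 follows (Rule 4).
From U19 and P6, Rule 5 gives P28.
From P21 and P28, Rule 3 gives U34.
From P28 and U34, Rule 7 gives Q4.
From U34, U18, and Q4, Rule 1 gives R36.
T32 would need U22 and P6 (Rule 2), but U22 is never established. S10 would need U22 (Rule 8), but U22 is never established.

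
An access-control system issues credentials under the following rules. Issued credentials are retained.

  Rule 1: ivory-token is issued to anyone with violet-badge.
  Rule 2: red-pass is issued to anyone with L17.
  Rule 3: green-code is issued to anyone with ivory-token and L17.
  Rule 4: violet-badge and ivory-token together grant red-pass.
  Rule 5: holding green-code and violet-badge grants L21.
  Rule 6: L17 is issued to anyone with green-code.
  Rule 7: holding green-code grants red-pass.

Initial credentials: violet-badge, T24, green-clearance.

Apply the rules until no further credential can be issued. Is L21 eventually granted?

No

L21 would need green-code and violet-badge (Rule 5), but green-code is never granted.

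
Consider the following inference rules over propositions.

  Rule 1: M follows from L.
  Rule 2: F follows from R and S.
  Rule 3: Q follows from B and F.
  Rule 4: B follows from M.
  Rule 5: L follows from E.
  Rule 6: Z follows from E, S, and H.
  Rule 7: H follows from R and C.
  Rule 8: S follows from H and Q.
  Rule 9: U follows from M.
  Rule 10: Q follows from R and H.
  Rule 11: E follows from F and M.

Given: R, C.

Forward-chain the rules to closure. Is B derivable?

B would need M (Rule 4), but M is never established.

No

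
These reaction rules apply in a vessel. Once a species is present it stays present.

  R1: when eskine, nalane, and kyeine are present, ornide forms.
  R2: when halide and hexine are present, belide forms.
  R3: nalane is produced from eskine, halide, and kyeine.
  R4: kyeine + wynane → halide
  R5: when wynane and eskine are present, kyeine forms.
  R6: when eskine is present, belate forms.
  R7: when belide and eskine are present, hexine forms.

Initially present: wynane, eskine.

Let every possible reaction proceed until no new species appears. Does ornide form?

Yes

wynane and eskine present → kyeine forms (R5).
kyeine and wynane present → halide forms (R4).
eskine, halide, and kyeine present → nalane forms (R3).
eskine, nalane, and kyeine present → ornide forms (R1).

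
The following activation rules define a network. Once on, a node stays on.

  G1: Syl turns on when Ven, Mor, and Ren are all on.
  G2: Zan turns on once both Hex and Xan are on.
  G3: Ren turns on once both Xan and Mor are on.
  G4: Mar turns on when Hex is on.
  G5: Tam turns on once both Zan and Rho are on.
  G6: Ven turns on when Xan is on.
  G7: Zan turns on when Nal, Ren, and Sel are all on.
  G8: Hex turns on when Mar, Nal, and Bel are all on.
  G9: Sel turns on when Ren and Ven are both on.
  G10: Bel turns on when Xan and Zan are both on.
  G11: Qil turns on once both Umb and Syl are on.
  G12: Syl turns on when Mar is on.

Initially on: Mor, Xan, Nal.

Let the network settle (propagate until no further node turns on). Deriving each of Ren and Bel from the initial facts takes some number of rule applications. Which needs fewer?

Ren

Ren: G3: Xan and Mor on → Ren on. [1 rule application]
Bel: G3: Xan and Mor on → Ren on. G6: Xan on → Ven on. Ren and Ven are on, so Sel turns on (G9). G7: Nal, Ren, and Sel on → Zan on. Xan and Zan are on, so Bel turns on (G10). [5 rule applications]
Ren needs fewer.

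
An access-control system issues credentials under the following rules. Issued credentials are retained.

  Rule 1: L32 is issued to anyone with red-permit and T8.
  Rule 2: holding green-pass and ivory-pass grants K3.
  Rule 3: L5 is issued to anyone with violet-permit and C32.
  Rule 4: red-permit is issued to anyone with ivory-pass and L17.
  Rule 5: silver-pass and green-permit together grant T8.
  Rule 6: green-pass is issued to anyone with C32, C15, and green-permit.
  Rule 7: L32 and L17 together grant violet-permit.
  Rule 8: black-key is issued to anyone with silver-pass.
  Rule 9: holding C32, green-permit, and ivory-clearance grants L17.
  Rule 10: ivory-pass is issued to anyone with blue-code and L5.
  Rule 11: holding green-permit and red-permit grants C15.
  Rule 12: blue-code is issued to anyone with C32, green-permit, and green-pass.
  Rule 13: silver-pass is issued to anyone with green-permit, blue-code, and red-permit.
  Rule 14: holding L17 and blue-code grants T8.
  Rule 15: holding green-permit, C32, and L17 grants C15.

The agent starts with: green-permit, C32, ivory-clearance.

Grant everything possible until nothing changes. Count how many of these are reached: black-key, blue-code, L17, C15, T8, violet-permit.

Holding C32, green-permit, and ivory-clearance grants L17 (Rule 9).
Holding green-permit, C32, and L17 grants C15 (Rule 15).
Holding C32, C15, and green-permit grants green-pass (Rule 6).
Holding C32, green-permit, and green-pass grants blue-code (Rule 12).
Holding L17 and blue-code grants T8 (Rule 14).
black-key would need silver-pass (Rule 8), but silver-pass is never granted.
blue-code: reached.
L17: reached.
C15: reached.
T8: reached.
violet-permit would need L32 and L17 (Rule 7), but L32 is never granted.
Reached: blue-code, L17, C15, and T8 — 4 of the 6.

4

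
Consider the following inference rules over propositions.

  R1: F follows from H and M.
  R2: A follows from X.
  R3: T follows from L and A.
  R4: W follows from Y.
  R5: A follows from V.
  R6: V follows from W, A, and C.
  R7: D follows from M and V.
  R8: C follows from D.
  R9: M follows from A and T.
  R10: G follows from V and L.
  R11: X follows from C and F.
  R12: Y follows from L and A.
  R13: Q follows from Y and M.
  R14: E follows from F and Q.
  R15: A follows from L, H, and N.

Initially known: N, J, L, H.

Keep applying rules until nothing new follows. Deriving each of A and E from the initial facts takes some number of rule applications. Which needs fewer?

A: From L, H, and N, R15 gives A. [1 rule application]
E: L, H, and N hold, so A follows (R15). L and A hold, so Y follows (R12). From L and A, R3 gives T. A and T hold, so M follows (R9). Y and M hold, so Q follows (R13). From H and M, R1 gives F. From F and Q, R14 gives E. [7 rule applications]
A needs fewer.

A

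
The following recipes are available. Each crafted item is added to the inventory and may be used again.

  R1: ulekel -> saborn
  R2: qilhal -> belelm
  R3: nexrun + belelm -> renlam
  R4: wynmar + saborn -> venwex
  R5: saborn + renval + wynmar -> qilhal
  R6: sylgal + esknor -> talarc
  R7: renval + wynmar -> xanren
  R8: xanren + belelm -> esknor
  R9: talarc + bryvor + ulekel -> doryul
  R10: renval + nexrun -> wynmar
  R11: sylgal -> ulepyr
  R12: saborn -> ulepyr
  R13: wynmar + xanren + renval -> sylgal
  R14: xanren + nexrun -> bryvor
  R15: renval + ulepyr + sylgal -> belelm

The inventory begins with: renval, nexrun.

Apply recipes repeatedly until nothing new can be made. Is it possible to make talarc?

Using R10, renval and nexrun make wynmar.
Using R7, renval and wynmar make xanren.
Using R13, wynmar, xanren, and renval make sylgal.
Using R11, sylgal makes ulepyr.
Using R15, renval, ulepyr, and sylgal make belelm.
Using R8, xanren and belelm make esknor.
sylgal + esknor -> talarc (R6).

Yes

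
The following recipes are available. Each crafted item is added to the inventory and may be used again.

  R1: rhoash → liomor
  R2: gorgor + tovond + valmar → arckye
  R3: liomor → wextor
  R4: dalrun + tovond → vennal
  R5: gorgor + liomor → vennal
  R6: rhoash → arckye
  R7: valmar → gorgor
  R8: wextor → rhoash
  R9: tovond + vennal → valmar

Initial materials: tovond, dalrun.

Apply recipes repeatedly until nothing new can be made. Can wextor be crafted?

wextor would need liomor (R3), but liomor is never obtained.

No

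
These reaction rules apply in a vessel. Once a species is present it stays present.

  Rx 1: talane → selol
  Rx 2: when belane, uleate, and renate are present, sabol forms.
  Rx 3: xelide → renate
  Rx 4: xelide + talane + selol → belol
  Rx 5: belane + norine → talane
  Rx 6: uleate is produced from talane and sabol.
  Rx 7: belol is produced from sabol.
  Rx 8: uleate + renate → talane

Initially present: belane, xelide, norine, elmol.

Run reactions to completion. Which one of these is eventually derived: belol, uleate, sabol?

belane and norine present → talane forms (Rx 5).
talane present → selol forms (Rx 1).
xelide, talane, and selol present → belol forms (Rx 4).
sabol would need belane, uleate, and renate (Rx 2), but uleate never forms. uleate would need talane and sabol (Rx 6), but sabol never forms.

belol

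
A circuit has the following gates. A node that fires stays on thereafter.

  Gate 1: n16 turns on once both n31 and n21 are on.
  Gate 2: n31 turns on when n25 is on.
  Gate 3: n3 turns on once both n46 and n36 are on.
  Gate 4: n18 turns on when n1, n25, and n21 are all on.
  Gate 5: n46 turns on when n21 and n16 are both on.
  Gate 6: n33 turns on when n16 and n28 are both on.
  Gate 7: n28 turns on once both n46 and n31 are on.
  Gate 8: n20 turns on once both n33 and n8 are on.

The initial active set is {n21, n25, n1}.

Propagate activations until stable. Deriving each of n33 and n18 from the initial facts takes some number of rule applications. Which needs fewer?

n18: n1, n25, and n21 are on, so n18 turns on (Gate 4). [1 rule application]
n33: n25 is on, so n31 turns on (Gate 2). n31 and n21 are on, so n16 turns on (Gate 1). n21 and n16 are on, so n46 turns on (Gate 5). Gate 7: n46 and n31 on → n28 on. Gate 6: n16 and n28 on → n33 on. [5 rule applications]
n18 needs fewer.

n18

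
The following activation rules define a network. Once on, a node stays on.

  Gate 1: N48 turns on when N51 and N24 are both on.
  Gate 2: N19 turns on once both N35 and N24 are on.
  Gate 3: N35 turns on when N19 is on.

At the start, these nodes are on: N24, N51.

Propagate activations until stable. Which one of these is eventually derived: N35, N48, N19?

Gate 1: N51 and N24 on → N48 on.
N35 would need N19 (Gate 3), but N19 never turns on. N19 would need N35 and N24 (Gate 2), but N35 never turns on.

N48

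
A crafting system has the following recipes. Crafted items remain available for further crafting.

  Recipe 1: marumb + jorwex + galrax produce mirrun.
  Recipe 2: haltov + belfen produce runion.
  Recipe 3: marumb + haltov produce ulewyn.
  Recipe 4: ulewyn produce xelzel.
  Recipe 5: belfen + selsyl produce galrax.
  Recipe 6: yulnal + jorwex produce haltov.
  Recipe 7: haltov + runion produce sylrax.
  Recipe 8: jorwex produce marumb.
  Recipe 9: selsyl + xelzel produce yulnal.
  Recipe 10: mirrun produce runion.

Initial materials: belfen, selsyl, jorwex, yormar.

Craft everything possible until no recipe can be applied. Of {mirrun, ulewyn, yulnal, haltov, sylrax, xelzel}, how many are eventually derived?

jorwex → marumb (Recipe 8).
Using Recipe 5, belfen and selsyl make galrax.
marumb + jorwex + galrax → mirrun (Recipe 1).
mirrun: reached.
ulewyn would need marumb and haltov (Recipe 3), but haltov is never obtained.
yulnal would need selsyl and xelzel (Recipe 9), but xelzel is never obtained.
haltov would need yulnal and jorwex (Recipe 6), but yulnal is never obtained.
sylrax would need haltov and runion (Recipe 7), but haltov is never obtained.
xelzel would need ulewyn (Recipe 4), but ulewyn is never obtained.
Reached: mirrun — 1 of the 6.

1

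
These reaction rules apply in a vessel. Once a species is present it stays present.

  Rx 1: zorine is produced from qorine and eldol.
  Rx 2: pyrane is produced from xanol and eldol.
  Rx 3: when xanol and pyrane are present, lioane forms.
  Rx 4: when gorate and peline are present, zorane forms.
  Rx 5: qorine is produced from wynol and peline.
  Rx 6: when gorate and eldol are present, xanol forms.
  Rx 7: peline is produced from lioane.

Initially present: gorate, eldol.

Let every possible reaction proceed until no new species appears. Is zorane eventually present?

Yes

gorate and eldol present → xanol forms (Rx 6).
xanol and eldol present → pyrane forms (Rx 2).
xanol and pyrane present → lioane forms (Rx 3).
lioane present → peline forms (Rx 7).
gorate and peline present → zorane forms (Rx 4).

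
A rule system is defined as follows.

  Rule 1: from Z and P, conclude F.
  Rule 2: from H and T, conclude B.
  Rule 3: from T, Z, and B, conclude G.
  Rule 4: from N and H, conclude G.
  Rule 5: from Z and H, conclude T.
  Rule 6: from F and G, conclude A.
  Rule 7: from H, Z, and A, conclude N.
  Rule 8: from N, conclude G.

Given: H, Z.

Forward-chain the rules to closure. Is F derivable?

No

F would need Z and P (Rule 1), but P is never established.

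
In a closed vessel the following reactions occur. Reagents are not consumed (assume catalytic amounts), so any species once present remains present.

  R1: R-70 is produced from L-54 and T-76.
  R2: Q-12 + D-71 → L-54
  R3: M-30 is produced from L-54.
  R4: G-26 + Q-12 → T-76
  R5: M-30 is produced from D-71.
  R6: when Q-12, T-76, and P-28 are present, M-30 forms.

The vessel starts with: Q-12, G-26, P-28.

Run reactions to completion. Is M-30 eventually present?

G-26 and Q-12 present → T-76 forms (R4).
Q-12, T-76, and P-28 present → M-30 forms (R6).

Yes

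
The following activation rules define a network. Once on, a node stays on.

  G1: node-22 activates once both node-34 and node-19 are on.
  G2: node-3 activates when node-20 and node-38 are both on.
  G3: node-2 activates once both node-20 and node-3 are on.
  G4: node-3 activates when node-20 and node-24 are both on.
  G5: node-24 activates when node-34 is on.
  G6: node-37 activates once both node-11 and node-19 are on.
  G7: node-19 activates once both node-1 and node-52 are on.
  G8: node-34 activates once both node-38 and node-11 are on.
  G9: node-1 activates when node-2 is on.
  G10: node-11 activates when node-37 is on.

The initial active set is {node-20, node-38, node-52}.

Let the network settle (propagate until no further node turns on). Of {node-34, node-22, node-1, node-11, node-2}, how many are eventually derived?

G2: node-20 and node-38 on → node-3 on.
node-20 and node-3 are on, so node-2 activates (G3).
G9: node-2 on → node-1 on.
node-34 would need node-38 and node-11 (G8), but node-11 never turns on.
node-22 would need node-34 and node-19 (G1), but node-34 never turns on.
node-1: reached.
node-11 would need node-37 (G10), but node-37 never turns on.
node-2: reached.
Reached: node-1 and node-2 — 2 of the 5.

2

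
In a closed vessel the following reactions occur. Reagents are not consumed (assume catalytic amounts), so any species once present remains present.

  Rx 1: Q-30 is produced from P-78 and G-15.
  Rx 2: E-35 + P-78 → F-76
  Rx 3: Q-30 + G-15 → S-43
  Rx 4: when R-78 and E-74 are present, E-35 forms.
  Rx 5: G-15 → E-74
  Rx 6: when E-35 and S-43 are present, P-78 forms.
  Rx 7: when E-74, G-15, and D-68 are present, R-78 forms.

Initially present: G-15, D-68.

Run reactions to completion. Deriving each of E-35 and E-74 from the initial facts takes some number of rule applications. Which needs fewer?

E-74: G-15 present → E-74 forms (Rx 5). [1 rule application]
E-35: G-15 present → E-74 forms (Rx 5). E-74, G-15, and D-68 present → R-78 forms (Rx 7). R-78 and E-74 present → E-35 forms (Rx 4). [3 rule applications]
E-74 needs fewer.

E-74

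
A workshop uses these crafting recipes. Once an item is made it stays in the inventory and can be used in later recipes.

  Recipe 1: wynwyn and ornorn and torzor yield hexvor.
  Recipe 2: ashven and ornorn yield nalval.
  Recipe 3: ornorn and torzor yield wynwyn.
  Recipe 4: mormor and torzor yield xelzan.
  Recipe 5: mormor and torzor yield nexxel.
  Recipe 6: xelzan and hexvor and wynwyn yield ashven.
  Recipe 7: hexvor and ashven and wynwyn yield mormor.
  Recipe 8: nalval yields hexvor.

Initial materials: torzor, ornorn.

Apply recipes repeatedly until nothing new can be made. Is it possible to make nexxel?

nexxel would need mormor and torzor (Recipe 5), but mormor is never obtained.

No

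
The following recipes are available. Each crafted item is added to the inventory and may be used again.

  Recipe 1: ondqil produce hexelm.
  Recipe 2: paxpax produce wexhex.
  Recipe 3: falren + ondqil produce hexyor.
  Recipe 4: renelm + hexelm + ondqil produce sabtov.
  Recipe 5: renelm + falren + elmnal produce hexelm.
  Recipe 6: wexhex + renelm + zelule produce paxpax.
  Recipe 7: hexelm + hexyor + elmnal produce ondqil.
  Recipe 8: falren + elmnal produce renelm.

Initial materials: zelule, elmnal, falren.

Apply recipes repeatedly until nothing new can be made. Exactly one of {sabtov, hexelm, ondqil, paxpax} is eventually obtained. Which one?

hexelm

Using Recipe 8, falren and elmnal make renelm.
renelm + falren + elmnal → hexelm (Recipe 5).
paxpax would need wexhex, renelm, and zelule (Recipe 6), but wexhex is never obtained. sabtov would need renelm, hexelm, and ondqil (Recipe 4), but ondqil is never obtained. ondqil would need hexelm, hexyor, and elmnal (Recipe 7), but hexyor is never obtained.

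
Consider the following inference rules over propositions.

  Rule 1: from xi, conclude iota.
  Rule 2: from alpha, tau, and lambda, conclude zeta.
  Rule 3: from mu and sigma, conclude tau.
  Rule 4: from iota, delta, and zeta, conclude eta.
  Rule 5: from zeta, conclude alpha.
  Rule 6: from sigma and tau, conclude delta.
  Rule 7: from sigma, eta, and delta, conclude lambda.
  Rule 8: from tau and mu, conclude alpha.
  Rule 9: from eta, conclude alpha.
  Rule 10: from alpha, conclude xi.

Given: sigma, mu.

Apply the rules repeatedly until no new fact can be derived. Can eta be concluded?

eta would need iota, delta, and zeta (Rule 4), but zeta is never established.

No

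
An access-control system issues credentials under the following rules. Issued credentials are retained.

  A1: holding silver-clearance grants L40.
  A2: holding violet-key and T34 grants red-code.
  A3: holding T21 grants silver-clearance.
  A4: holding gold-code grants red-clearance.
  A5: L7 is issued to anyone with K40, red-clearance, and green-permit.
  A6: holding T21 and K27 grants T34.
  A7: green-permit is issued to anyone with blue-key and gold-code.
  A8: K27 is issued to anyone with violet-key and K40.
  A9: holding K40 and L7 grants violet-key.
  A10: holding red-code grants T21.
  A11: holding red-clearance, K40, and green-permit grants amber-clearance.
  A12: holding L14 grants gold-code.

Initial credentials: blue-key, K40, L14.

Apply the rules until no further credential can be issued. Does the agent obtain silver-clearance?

No

silver-clearance would need T21 (A3), but T21 is never granted.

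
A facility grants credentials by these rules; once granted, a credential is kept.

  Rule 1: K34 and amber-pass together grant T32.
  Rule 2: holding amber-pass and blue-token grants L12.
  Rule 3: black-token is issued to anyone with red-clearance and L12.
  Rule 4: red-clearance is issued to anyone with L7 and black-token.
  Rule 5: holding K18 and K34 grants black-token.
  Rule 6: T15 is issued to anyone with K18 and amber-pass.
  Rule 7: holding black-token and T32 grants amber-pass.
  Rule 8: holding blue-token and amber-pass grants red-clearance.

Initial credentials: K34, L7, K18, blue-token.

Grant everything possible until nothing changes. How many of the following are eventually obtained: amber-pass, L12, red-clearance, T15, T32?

Holding K18 and K34 grants black-token (Rule 5).
Holding L7 and black-token grants red-clearance (Rule 4).
amber-pass would need black-token and T32 (Rule 7), but T32 is never granted.
L12 would need amber-pass and blue-token (Rule 2), but amber-pass is never granted.
red-clearance: reached.
T15 would need K18 and amber-pass (Rule 6), but amber-pass is never granted.
T32 would need K34 and amber-pass (Rule 1), but amber-pass is never granted.
Reached: red-clearance — 1 of the 5.

1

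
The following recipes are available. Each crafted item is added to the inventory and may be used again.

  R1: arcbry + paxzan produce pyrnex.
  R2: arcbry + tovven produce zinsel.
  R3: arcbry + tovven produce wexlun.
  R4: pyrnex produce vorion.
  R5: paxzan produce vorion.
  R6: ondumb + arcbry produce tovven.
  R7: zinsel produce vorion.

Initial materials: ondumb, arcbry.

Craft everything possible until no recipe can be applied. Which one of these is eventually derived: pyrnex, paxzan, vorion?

ondumb + arcbry → tovven (R6).
Using R2, arcbry and tovven make zinsel.
Using R7, zinsel makes vorion.
No rule produces paxzan, and it is not given. pyrnex would need arcbry and paxzan (R1), but paxzan is never obtained.

vorion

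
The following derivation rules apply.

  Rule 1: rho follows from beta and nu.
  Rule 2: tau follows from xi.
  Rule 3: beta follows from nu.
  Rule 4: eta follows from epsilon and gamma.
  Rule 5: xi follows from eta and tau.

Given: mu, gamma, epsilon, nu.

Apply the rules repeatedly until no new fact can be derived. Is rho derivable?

nu holds, so beta follows (Rule 3).
From beta and nu, Rule 1 gives rho.

Yes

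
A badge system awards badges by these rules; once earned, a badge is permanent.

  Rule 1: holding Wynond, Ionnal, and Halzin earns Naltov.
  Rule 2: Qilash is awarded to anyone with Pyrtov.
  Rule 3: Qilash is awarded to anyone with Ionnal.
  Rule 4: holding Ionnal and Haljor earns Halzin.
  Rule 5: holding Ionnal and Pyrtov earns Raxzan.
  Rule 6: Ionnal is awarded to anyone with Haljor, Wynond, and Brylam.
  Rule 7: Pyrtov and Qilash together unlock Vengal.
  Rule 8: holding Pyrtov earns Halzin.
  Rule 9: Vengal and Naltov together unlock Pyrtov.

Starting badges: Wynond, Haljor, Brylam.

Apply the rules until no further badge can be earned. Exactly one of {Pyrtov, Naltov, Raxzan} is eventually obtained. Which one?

Naltov

With Haljor, Wynond, and Brylam, Ionnal is earned (Rule 6).
With Ionnal and Haljor, Halzin is earned (Rule 4).
With Wynond, Ionnal, and Halzin, Naltov is earned (Rule 1).
Pyrtov would need Vengal and Naltov (Rule 9), but Vengal is never earned. Raxzan would need Ionnal and Pyrtov (Rule 5), but Pyrtov is never earned.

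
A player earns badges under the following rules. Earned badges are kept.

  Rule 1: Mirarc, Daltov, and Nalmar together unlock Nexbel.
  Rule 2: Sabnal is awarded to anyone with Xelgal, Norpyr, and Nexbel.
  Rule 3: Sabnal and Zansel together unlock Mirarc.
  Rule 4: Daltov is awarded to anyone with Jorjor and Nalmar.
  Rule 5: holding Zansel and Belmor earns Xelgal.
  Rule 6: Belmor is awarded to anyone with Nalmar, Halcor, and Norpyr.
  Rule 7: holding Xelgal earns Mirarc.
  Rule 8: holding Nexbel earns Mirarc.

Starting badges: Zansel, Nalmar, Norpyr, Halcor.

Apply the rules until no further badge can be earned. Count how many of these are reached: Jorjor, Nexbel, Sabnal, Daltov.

0

No rule produces Jorjor, and it is not given.
Nexbel would need Mirarc, Daltov, and Nalmar (Rule 1), but Daltov is never earned.
Sabnal would need Xelgal, Norpyr, and Nexbel (Rule 2), but Nexbel is never earned.
Daltov would need Jorjor and Nalmar (Rule 4), but Jorjor is never earned.
None of the 4 are reached.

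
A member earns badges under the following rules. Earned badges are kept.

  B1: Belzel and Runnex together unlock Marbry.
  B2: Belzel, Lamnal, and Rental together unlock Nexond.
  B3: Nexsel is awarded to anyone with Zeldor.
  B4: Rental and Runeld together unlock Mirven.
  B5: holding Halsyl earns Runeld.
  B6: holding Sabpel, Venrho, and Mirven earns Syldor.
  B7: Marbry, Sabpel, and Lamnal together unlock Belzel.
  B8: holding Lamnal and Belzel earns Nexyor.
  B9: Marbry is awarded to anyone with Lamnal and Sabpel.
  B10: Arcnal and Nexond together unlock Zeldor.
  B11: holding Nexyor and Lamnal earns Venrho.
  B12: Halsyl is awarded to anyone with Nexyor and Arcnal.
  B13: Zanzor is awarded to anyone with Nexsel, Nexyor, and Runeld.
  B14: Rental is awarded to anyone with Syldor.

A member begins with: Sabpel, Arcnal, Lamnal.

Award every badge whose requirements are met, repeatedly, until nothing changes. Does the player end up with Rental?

Rental would need Syldor (B14), but Syldor is never earned.

No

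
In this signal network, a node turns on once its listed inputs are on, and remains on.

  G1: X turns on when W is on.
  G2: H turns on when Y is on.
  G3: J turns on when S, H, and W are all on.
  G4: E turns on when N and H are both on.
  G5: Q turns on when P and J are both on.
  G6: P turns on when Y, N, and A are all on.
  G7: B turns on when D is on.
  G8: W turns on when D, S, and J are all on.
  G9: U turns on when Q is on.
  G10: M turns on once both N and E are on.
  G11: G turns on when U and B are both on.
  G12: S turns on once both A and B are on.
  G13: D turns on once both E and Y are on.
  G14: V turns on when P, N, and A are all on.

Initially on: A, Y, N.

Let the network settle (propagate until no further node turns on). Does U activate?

No

U would need Q (G9), but Q never turns on.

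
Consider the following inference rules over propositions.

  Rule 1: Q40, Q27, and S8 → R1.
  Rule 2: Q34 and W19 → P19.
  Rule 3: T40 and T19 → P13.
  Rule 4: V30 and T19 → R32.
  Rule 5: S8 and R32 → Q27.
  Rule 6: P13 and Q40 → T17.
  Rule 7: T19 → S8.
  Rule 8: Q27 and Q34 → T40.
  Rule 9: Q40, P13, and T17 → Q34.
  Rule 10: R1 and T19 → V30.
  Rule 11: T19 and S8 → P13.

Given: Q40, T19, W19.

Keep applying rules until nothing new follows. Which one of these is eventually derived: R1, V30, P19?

T19 holds, so S8 follows (Rule 7).
From T19 and S8, Rule 11 gives P13.
P13 and Q40 hold, so T17 follows (Rule 6).
From Q40, P13, and T17, Rule 9 gives Q34.
Q34 and W19 hold, so P19 follows (Rule 2).
V30 would need R1 and T19 (Rule 10), but R1 is never established. R1 would need Q40, Q27, and S8 (Rule 1), but Q27 is never established.

P19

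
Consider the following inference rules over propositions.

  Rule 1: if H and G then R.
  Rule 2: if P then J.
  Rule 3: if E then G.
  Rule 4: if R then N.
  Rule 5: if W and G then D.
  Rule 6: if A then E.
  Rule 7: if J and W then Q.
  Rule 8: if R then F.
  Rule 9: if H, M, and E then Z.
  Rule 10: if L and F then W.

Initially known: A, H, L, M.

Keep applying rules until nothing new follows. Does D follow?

From A, Rule 6 gives E.
E holds, so G follows (Rule 3).
From H and G, Rule 1 gives R.
R holds, so F follows (Rule 8).
L and F hold, so W follows (Rule 10).
From W and G, Rule 5 gives D.

Yes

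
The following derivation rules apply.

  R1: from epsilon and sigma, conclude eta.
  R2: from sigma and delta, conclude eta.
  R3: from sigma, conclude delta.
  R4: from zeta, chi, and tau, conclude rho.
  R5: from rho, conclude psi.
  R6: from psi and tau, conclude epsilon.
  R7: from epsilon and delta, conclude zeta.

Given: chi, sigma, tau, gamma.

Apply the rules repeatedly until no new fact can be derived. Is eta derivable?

Yes

sigma holds, so delta follows (R3).
sigma and delta hold, so eta follows (R2).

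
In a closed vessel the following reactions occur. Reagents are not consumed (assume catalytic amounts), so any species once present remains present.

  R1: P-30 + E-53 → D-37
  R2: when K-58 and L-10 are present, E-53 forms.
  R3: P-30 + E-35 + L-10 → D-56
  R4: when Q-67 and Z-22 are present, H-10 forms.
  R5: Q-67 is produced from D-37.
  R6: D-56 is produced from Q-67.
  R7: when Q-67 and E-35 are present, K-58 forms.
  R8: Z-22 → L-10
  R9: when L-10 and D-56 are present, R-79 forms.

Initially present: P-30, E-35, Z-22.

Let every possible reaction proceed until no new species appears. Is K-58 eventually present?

No

K-58 would need Q-67 and E-35 (R7), but Q-67 never forms.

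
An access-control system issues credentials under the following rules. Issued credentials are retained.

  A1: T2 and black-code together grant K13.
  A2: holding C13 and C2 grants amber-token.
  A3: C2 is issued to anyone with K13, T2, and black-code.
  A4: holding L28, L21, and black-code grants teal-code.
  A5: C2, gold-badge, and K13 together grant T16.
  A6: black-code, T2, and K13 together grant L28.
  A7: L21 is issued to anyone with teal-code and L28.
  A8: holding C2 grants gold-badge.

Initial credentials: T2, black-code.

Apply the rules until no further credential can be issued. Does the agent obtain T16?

Yes

Holding T2 and black-code grants K13 (A1).
Holding K13, T2, and black-code grants C2 (A3).
Holding C2 grants gold-badge (A8).
Holding C2, gold-badge, and K13 grants T16 (A5).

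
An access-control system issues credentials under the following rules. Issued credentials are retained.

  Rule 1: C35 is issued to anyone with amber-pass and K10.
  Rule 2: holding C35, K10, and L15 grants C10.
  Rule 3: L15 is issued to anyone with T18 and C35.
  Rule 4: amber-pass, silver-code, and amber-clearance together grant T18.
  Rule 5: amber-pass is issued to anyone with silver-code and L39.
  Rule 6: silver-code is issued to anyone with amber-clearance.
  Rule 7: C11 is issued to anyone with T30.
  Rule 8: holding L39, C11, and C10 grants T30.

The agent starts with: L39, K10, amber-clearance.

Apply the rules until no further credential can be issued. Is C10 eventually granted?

Yes

Holding amber-clearance grants silver-code (Rule 6).
Holding silver-code and L39 grants amber-pass (Rule 5).
Holding amber-pass, silver-code, and amber-clearance grants T18 (Rule 4).
Holding amber-pass and K10 grants C35 (Rule 1).
Holding T18 and C35 grants L15 (Rule 3).
Holding C35, K10, and L15 grants C10 (Rule 2).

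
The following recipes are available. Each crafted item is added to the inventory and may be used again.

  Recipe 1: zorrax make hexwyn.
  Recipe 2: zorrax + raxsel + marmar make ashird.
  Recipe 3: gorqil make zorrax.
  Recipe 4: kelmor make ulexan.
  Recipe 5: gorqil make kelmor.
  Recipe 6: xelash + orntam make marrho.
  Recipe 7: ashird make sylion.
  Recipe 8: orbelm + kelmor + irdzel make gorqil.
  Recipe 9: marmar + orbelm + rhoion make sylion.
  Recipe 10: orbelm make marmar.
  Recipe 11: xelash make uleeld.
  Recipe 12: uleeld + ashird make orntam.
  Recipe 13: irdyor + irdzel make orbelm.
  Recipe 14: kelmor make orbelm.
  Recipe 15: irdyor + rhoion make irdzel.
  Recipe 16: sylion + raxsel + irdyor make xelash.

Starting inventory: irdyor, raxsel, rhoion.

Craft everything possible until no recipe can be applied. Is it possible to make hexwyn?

hexwyn would need zorrax (Recipe 1), but zorrax is never obtained.

No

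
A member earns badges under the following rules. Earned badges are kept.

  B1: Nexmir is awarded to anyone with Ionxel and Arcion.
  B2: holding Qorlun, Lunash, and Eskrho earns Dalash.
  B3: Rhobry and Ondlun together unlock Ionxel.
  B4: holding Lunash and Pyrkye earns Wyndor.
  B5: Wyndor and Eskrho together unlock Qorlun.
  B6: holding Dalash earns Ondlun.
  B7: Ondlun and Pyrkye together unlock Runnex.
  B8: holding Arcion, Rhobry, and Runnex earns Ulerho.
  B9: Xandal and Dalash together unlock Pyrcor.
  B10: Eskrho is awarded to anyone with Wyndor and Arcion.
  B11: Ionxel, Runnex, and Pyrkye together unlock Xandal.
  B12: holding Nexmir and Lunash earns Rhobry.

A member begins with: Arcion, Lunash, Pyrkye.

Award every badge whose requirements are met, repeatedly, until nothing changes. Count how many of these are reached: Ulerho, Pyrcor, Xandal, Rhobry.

Ulerho would need Arcion, Rhobry, and Runnex (B8), but Rhobry is never earned.
Pyrcor would need Xandal and Dalash (B9), but Xandal is never earned.
Xandal would need Ionxel, Runnex, and Pyrkye (B11), but Ionxel is never earned.
Rhobry would need Nexmir and Lunash (B12), but Nexmir is never earned.
None of the 4 are reached.

0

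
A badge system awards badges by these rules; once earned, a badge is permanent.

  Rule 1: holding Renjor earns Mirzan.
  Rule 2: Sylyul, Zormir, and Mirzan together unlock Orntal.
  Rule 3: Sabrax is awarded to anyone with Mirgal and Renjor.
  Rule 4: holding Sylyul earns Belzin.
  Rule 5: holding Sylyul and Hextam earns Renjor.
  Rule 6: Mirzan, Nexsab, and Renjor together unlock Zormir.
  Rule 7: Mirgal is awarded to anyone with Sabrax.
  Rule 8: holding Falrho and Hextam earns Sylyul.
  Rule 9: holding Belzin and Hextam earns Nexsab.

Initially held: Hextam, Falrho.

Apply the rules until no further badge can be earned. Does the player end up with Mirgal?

Mirgal would need Sabrax (Rule 7), but Sabrax is never earned.

No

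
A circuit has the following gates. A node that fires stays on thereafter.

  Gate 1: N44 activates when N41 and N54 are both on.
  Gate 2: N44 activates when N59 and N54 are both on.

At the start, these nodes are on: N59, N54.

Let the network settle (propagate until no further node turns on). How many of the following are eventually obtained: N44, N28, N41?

Gate 2: N59 and N54 on → N44 on.
N44: reached.
No rule produces N28, and it is not given.
No rule produces N41, and it is not given.
Reached: N44 — 1 of the 3.

1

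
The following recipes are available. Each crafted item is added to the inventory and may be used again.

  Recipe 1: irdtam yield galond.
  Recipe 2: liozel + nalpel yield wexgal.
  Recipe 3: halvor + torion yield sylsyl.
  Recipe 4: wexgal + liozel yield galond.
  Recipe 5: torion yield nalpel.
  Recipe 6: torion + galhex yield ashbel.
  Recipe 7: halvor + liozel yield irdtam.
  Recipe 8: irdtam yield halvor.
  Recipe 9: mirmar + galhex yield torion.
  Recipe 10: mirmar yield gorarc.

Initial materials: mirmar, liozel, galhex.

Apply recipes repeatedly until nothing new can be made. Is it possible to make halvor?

halvor would need irdtam (Recipe 8), but irdtam is never obtained.

No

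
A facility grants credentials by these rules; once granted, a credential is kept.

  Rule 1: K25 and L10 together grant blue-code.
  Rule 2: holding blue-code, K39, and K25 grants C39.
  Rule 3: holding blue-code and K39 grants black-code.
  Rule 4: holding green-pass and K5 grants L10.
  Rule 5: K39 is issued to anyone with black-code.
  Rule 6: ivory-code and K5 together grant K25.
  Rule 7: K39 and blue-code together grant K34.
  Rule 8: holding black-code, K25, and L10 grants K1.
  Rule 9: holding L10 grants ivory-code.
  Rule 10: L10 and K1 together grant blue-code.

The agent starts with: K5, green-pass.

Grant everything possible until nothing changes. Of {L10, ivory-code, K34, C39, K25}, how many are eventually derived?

Holding green-pass and K5 grants L10 (Rule 4).
Holding L10 grants ivory-code (Rule 9).
Holding ivory-code and K5 grants K25 (Rule 6).
L10: reached.
ivory-code: reached.
K34 would need K39 and blue-code (Rule 7), but K39 is never granted.
C39 would need blue-code, K39, and K25 (Rule 2), but K39 is never granted.
K25: reached.
Reached: L10, ivory-code, and K25 — 3 of the 5.

3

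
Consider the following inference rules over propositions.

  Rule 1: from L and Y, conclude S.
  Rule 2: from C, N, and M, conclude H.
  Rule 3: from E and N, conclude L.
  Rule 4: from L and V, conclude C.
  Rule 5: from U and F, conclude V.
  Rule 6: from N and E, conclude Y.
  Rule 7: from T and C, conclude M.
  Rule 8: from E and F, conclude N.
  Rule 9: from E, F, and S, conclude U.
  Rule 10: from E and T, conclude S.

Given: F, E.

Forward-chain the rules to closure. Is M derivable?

M would need T and C (Rule 7), but T is never established.

No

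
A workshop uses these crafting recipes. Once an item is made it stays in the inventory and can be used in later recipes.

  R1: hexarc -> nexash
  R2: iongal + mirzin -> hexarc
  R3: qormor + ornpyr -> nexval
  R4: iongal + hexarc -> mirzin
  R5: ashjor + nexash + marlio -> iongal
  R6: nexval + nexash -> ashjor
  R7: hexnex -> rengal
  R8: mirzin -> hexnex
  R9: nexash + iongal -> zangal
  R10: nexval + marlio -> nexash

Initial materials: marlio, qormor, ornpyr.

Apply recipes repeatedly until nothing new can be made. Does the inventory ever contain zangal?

qormor + ornpyr -> nexval (R3).
nexval + marlio -> nexash (R10).
Using R6, nexval and nexash make ashjor.
Using R5, ashjor, nexash, and marlio make iongal.
nexash + iongal -> zangal (R9).

Yes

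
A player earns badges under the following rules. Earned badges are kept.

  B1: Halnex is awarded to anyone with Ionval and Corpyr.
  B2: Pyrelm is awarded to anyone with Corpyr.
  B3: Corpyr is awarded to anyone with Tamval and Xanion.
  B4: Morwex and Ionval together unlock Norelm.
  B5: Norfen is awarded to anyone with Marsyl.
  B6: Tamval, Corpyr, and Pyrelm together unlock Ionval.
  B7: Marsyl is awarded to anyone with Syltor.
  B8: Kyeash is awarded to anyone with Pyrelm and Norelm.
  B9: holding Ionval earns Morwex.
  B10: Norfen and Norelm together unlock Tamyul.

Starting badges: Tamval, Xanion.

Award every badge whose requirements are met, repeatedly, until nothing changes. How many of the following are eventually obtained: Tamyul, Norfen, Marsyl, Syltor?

0

Tamyul would need Norfen and Norelm (B10), but Norfen is never earned.
Norfen would need Marsyl (B5), but Marsyl is never earned.
Marsyl would need Syltor (B7), but Syltor is never earned.
No rule produces Syltor, and it is not given.
None of the 4 are reached.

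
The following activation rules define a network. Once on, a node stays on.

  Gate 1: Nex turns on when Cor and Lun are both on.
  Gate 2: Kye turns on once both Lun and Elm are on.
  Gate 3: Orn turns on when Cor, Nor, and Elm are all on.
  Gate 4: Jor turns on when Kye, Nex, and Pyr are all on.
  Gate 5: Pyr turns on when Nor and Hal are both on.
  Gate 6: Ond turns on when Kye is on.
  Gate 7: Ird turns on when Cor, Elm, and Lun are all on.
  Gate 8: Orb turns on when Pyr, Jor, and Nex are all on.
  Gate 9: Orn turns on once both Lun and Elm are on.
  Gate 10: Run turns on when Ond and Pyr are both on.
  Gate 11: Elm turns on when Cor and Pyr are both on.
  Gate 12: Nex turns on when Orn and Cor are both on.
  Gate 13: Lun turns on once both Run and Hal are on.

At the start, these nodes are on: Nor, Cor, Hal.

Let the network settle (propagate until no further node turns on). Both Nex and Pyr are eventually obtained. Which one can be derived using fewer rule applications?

Pyr

Pyr: Gate 5: Nor and Hal on → Pyr on. [1 rule application]
Nex: Nor and Hal are on, so Pyr turns on (Gate 5). Gate 11: Cor and Pyr on → Elm on. Gate 3: Cor, Nor, and Elm on → Orn on. Gate 12: Orn and Cor on → Nex on. [4 rule applications]
Pyr needs fewer.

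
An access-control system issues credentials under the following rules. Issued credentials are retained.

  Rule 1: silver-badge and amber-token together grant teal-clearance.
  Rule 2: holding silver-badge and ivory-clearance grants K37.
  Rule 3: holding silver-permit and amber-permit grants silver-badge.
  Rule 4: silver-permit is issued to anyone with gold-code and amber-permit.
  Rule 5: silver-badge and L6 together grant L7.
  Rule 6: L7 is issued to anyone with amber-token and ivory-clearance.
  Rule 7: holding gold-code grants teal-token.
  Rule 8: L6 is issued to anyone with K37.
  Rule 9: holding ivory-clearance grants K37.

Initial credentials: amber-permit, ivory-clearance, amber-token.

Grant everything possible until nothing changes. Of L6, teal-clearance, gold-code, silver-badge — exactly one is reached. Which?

Holding ivory-clearance grants K37 (Rule 9).
Holding K37 grants L6 (Rule 8).
silver-badge would need silver-permit and amber-permit (Rule 3), but silver-permit is never granted. No rule produces gold-code, and it is not given. teal-clearance would need silver-badge and amber-token (Rule 1), but silver-badge is never granted.

L6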